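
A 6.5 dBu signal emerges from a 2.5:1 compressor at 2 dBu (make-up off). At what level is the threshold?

-1 dBu

Let T be the threshold. Output overshoot = (input overshoot)/R, so 2 − T = (6.5 − T)/2.5.
2.5·(2 − T) = 6.5 − T → 1.5·T = 5 − 6.5 = -1.5.
T = -1.5/1.5 = -1 dBu.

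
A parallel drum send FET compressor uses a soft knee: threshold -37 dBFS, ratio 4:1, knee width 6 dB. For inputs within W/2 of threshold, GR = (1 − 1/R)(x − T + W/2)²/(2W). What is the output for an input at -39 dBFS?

-39.0625 dBFS

x − T + W/2 = -39 − (-37) + 3 = 1.
GR = (1 − 1/4) × 1² / 12 = 0.75 × 1 / 12 = 0.0625 dB.
Output = -39 − 0.0625 = -39.0625 dBFS.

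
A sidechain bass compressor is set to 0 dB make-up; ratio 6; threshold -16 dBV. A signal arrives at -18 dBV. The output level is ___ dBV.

-18 dBV

-18 dBV is 2 dB below the -16 dBV threshold, so no gain reduction is applied.
Output = input = -18 dBV.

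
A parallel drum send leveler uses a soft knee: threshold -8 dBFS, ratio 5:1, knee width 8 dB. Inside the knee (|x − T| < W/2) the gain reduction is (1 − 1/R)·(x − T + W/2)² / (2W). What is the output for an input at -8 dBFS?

-8.8 dBFS

x − T + W/2 = -8 − (-8) + 4 = 4.
GR = (1 − 1/5) × 4² / 16 = 0.8 × 16 / 16 = 0.8 dB.
Output = -8 − 0.8 = -8.8 dBFS.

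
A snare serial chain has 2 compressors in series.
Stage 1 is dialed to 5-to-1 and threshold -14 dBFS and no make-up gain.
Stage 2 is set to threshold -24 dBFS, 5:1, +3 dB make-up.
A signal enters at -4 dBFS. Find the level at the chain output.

-18.6 dBFS

Stage 1: 10 dB above -14 dBFS, reduced 5:1 to 2 dB above → -12 dBFS.
Stage 2: overshoot 12 dB → 12/5 = 2.4 dB → -21.6 dBFS; +3 dB make-up → -18.6 dBFS.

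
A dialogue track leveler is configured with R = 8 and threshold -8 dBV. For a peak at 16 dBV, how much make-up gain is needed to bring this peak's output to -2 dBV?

3 dB

Overshoot 24 dB → 24/8 = 3 dB after compression, so the compressed level is -8 + 3 = -5 dBV.
Make-up = target − compressed = -2 − (-5) = 3 dB.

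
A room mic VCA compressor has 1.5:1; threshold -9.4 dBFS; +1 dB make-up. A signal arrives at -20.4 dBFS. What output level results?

-19.4 dBFS

-20.4 dBFS is 11 dB below the -9.4 dBFS threshold, so no gain reduction is applied.
Make-up gain adds 1 dB: -20.4 + 1 = -19.4 dBFS.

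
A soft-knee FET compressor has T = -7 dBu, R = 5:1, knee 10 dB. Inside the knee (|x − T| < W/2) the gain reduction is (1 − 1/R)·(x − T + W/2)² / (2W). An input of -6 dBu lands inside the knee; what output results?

-7.44 dBu

x − T + W/2 = -6 − (-7) + 5 = 6.
GR = (1 − 1/5) × 6² / 20 = 0.8 × 36 / 20 = 1.44 dB.
Output = -6 − 1.44 = -7.44 dBu.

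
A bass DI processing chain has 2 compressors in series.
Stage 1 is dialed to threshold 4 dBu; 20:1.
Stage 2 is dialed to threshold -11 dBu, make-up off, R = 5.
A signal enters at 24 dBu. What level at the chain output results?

Stage 1: 20 dB above 4 dBu, reduced 20:1 to 1 dB above → 5 dBu.
Stage 2: 16 dB above -11 dBu, reduced 5:1 to 3.2 dB above → -7.8 dBu.

-7.8 dBu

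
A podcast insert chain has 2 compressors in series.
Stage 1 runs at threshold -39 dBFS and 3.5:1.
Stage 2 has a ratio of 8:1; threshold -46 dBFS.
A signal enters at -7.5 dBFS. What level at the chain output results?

-44 dBFS

Stage 1: -7.5 dBFS is 31.5 dB over -39 dBFS; at 3.5:1 that becomes 9 dB over, giving -30 dBFS.
Stage 2: overshoot 16 dB → 16/8 = 2 dB → -44 dBFS.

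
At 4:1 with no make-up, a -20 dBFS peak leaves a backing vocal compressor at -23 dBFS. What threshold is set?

Gain reduction = -20 − (-23) = 3 dB; output overshoot = GR / (R − 1) = 3 / 3 = 1 dB.
Threshold = output − output overshoot = -23 − 1 = -24 dBFS.

-24 dBFS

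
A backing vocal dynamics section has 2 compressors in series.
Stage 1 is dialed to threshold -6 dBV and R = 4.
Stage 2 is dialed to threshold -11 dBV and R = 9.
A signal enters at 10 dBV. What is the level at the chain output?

Stage 1: 10 dBV is 16 dB over -6 dBV; at 4:1 that becomes 4 dB over, giving -2 dBV.
Stage 2: -2 dBV is 9 dB over -11 dBV; at 9:1 that becomes 1 dB over, giving -10 dBV.

-10 dBV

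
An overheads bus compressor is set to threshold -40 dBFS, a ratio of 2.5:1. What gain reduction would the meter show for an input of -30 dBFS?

-30 dBFS exceeds the threshold by 10 dB.
At 2.5:1, output sits 10/2.5 = 4 dB above threshold.
Gain reduction = 10 − 4 = 6 dB.

6 dB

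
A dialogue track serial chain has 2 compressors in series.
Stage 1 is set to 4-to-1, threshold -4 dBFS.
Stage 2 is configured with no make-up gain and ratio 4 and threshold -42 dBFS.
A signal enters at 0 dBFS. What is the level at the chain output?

-32.25 dBFS

Stage 1: 4 dB above -4 dBFS, reduced 4:1 to 1 dB above → -3 dBFS.
Stage 2: 39 dB above -42 dBFS, reduced 4:1 to 9.75 dB above → -32.25 dBFS.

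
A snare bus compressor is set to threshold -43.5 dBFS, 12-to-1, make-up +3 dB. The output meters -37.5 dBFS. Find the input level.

Before make-up, the level was -37.5 − 3 = -40.5 dBFS.
Post-compression overshoot = -40.5 − (-43.5) = 3 dB.
Before 12:1 compression the overshoot was 3 × 12 = 36 dB, so input = -43.5 + 36 = -7.5 dBFS.

-7.5 dBFS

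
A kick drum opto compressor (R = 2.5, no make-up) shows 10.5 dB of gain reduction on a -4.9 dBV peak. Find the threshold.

-22.4 dBV

Input is 17.5 dB above T (since output overshoot × R = input overshoot: (-15.4 − T)·2.5 = -4.9 − T gives T = -22.4 dBV).
Check: -22.4 + (-4.9 − (-22.4))/2.5 = -22.4 + 7 = -15.4 dBV. ✓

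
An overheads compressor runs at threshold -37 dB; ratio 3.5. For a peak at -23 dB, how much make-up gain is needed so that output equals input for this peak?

Overshoot 14 dB → 14/3.5 = 4 dB after compression, so the compressed level is -37 + 4 = -33 dB.
Make-up = target − compressed = -23 − (-33) = 10 dB.

10 dB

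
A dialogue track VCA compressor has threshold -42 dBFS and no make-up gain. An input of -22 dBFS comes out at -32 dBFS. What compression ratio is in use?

Input overshoot = -22 − (-42) = 20 dB; output overshoot = -32 − (-42) = 10 dB.
Ratio = 20 / 10 = 2.

2:1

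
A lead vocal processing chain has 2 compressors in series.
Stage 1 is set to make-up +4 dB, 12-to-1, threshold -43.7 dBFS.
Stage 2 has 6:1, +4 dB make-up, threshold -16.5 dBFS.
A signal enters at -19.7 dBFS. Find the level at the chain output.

-33.7 dBFS

Stage 1: overshoot 24 dB → 24/12 = 2 dB → -41.7 dBFS; +4 dB make-up → -37.7 dBFS.
Stage 2: below threshold (-37.7 ≤ -16.5); passes unchanged; make-up brings it to -33.7 dBFS.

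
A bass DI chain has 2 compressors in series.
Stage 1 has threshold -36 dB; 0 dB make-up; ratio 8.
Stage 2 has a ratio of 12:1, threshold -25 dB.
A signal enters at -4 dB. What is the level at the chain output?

Stage 1: -4 dB is 32 dB over -36 dB; at 8:1 that becomes 4 dB over, giving -32 dB.
Stage 2: -32 dB ≤ -25 dB, so stage 2 doesn't engage; output -32 dB.

-32 dB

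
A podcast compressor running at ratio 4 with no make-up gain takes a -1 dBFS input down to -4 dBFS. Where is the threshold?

-5 dBFS

Gain reduction = -1 − (-4) = 3 dB; output overshoot = GR / (R − 1) = 3 / 3 = 1 dB.
Threshold = output − output overshoot = -4 − 1 = -5 dBFS.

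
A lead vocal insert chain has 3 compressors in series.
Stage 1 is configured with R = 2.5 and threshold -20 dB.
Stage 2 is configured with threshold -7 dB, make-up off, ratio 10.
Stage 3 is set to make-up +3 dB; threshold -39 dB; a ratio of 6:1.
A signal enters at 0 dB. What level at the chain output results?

Stage 1: 20 dB above -20 dB, reduced 2.5:1 to 8 dB above → -12 dB.
Stage 2: below threshold (-12 ≤ -7); passes unchanged; output -12 dB.
Stage 3: -12 dB is 27 dB over -39 dB; at 6:1 that becomes 4.5 dB over, giving -34.5 dB; +3 dB make-up → -31.5 dB.

-31.5 dB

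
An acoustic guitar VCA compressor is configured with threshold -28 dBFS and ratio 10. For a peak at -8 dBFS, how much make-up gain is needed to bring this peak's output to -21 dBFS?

The peak compresses to -28 + 20/10 = -26 dBFS.
To reach -21 dBFS requires -21 − (-26) = 5 dB of make-up.

5 dB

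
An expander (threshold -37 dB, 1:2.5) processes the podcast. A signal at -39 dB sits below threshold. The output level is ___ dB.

Below threshold, a 1:2.5 expander applies gain = (2.5−1)×(T − x) of attenuation.
(2.5−1) × 2 = 3 dB, so output = -39 − 3 = -42 dB.

-42 dB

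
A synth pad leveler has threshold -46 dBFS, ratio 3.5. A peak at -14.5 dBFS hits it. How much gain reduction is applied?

The signal is 31.5 dB above threshold.
A 3.5:1 ratio leaves 9 dB of that excess.
So the signal is attenuated by 31.5 − 9 = 22.5 dB.

22.5 dB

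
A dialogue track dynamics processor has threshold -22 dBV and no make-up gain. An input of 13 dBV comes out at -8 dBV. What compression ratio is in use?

2.5:1

Input overshoot = 13 − (-22) = 35 dB; output overshoot = -8 − (-22) = 14 dB.
Ratio = 35 / 14 = 2.5.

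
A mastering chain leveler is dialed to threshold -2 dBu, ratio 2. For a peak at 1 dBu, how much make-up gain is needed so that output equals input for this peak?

Overshoot 3 dB → 3/2 = 1.5 dB after compression, so the compressed level is -2 + 1.5 = -0.5 dBu.
Make-up = target − compressed = 1 − (-0.5) = 1.5 dB.

1.5 dB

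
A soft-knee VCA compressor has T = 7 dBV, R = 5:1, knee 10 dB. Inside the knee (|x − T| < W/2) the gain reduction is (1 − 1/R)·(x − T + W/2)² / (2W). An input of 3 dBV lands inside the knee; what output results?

2.96 dBV

x − T + W/2 = 3 − 7 + 5 = 1.
GR = (1 − 1/5) × 1² / 20 = 0.8 × 1 / 20 = 0.04 dB.
Output = 3 − 0.04 = 2.96 dBV.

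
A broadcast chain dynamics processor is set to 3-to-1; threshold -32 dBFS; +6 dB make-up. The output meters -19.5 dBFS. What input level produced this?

-12.5 dBFS

Remove make-up: -19.5 − 6 = -25.5 dBFS.
That's 6.5 dB above the -32 dBFS threshold.
Input overshoot = R × output overshoot = 19.5 dB → input = -32 + 19.5 = -12.5 dBFS.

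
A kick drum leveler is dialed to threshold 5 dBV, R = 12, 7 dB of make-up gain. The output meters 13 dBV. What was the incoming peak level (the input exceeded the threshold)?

Remove make-up: 13 − 7 = 6 dBV.
Post-compression overshoot = 6 − 5 = 1 dB.
Input overshoot = R × output overshoot = 12 dB → input = 5 + 12 = 17 dBV.

17 dBV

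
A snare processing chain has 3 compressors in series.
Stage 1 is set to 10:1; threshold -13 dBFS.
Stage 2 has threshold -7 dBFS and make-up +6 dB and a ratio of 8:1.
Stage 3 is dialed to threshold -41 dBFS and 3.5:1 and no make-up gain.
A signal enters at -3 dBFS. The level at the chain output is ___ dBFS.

Stage 1: 10 dB above -13 dBFS, reduced 10:1 to 1 dB above → -12 dBFS.
Stage 2: -12 dBFS is at or below the -7 dBFS threshold — no compression; make-up brings it to -6 dBFS.
Stage 3: 35 dB above -41 dBFS, reduced 3.5:1 to 10 dB above → -31 dBFS.

-31 dBFS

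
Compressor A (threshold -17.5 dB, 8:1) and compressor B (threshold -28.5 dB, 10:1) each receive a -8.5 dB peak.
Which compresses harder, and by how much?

A: overshoot 9 dB → output overshoot 1.125 dB → GR 7.875 dB.
B: overshoot 20 dB → output overshoot 2 dB → GR 18 dB.
B reduces 10.125 dB more.

B, by 10.125 dB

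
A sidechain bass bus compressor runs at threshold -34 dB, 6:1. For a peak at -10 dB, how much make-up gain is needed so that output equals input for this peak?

20 dB

Overshoot 24 dB → 24/6 = 4 dB after compression, so the compressed level is -34 + 4 = -30 dB.
Make-up = target − compressed = -10 − (-30) = 20 dB.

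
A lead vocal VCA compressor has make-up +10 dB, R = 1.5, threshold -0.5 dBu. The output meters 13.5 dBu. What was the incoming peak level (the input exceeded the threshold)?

Before make-up, the level was 13.5 − 10 = 3.5 dBu.
Post-compression overshoot = 3.5 − (-0.5) = 4 dB.
Input overshoot = R × output overshoot = 6 dB → input = -0.5 + 6 = 5.5 dBu.

5.5 dBu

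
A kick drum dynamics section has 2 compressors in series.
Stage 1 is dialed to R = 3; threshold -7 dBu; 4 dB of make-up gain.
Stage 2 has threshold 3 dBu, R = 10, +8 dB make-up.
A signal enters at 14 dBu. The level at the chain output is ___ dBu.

11.1 dBu

Stage 1: overshoot 21 dB → 21/3 = 7 dB → 0 dBu; +4 dB make-up → 4 dBu.
Stage 2: overshoot 1 dB → 1/10 = 0.1 dB → 3.1 dBu; +8 dB make-up → 11.1 dBu.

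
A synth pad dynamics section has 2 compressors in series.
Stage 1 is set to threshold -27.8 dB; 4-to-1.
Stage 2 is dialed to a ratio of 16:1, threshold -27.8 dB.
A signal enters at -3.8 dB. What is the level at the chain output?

Stage 1: 24 dB above -27.8 dB, reduced 4:1 to 6 dB above → -21.8 dB.
Stage 2: -21.8 dB is 6 dB over -27.8 dB; at 16:1 that becomes 0.375 dB over, giving -27.425 dB.

-27.425 dB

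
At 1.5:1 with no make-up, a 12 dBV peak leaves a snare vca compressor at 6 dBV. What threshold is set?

-6 dBV

Input is 18 dB above T (since output overshoot × R = input overshoot: (6 − T)·1.5 = 12 − T gives T = -6 dBV).
Check: -6 + (12 − (-6))/1.5 = -6 + 12 = 6 dBV. ✓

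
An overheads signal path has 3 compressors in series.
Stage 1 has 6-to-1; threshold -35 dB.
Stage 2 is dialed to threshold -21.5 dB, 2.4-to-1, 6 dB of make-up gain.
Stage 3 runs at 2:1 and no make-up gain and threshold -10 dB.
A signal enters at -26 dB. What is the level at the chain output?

-27.5 dB

Stage 1: 9 dB above -35 dB, reduced 6:1 to 1.5 dB above → -33.5 dB.
Stage 2: -33.5 dB ≤ -21.5 dB, so stage 2 doesn't engage; make-up brings it to -27.5 dB.
Stage 3: below threshold (-27.5 ≤ -10); passes unchanged; output -27.5 dB.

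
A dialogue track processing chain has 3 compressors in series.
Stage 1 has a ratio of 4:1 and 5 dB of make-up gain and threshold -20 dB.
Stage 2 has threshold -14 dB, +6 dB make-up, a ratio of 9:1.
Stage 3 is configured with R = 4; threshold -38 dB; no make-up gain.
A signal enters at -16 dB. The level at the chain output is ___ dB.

-30.5 dB

Stage 1: -16 dB is 4 dB over -20 dB; at 4:1 that becomes 1 dB over, giving -19 dB; +5 dB make-up → -14 dB.
Stage 2: -14 dB is at or below the -14 dB threshold — no compression; make-up brings it to -8 dB.
Stage 3: -8 dB is 30 dB over -38 dB; at 4:1 that becomes 7.5 dB over, giving -30.5 dB.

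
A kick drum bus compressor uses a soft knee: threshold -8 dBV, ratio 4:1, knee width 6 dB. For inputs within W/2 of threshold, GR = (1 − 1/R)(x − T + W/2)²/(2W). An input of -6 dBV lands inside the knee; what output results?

x − T + W/2 = -6 − (-8) + 3 = 5.
GR = (1 − 1/4) × 5² / 12 = 0.75 × 25 / 12 = 1.5625 dB.
Output = -6 − 1.5625 = -7.5625 dBV.

-7.5625 dBV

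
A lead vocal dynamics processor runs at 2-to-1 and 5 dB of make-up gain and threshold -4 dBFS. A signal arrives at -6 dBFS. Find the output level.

-1 dBFS

-6 dBFS is 2 dB below the -4 dBFS threshold, so no gain reduction is applied.
Make-up gain adds 5 dB: -6 + 5 = -1 dBFS.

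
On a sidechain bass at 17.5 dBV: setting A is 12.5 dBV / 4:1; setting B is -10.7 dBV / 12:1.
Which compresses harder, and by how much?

A: overshoot 5 dB → output overshoot 1.25 dB → GR 3.75 dB.
B: overshoot 28.2 dB → output overshoot 2.35 dB → GR 25.85 dB.
B reduces 22.1 dB more.

B, by 22.1 dB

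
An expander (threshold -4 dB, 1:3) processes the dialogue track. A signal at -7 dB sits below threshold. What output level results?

Undershoot = (-4) − (-7) = 3 dB.
At 1:3, that expands to 9 dB under threshold.
Output = -4 − 9 = -13 dB.

-13 dB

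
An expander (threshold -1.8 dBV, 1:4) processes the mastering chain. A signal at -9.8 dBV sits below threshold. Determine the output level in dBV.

-33.8 dBV

Undershoot = (-1.8) − (-9.8) = 8 dB.
At 1:4, that expands to 32 dB under threshold.
Output = -1.8 − 32 = -33.8 dBV.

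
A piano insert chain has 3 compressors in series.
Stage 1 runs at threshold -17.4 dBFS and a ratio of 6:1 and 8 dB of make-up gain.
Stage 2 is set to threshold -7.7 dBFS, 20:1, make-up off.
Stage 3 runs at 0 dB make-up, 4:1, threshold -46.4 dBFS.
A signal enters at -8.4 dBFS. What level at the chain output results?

Stage 1: 9 dB above -17.4 dBFS, reduced 6:1 to 1.5 dB above → -15.9 dBFS; +8 dB make-up → -7.9 dBFS.
Stage 2: below threshold (-7.9 ≤ -7.7); passes unchanged; output -7.9 dBFS.
Stage 3: overshoot 38.5 dB → 38.5/4 = 9.625 dB → -36.775 dBFS.

-36.775 dBFS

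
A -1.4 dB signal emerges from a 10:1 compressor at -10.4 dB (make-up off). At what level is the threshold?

-11.4 dB

Gain reduction = -1.4 − (-10.4) = 9 dB; output overshoot = GR / (R − 1) = 9 / 9 = 1 dB.
Threshold = output − output overshoot = -10.4 − 1 = -11.4 dB.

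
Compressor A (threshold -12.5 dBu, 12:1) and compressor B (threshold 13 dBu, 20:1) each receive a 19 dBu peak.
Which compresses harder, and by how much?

A, by 23.175 dB

A: 31.5 dB over, compressed to 2.625 dB over, so 28.875 dB of GR.
B: 6 dB over, compressed to 0.3 dB over, so 5.7 dB of GR.
A applies 23.175 dB more gain reduction.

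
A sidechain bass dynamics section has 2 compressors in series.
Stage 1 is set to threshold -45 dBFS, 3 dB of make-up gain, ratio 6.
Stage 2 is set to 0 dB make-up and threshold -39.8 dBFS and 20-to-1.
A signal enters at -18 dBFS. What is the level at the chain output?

Stage 1: overshoot 27 dB → 27/6 = 4.5 dB → -40.5 dBFS; +3 dB make-up → -37.5 dBFS.
Stage 2: -37.5 dBFS is 2.3 dB over -39.8 dBFS; at 20:1 that becomes 0.115 dB over, giving -39.685 dBFS.

-39.685 dBFS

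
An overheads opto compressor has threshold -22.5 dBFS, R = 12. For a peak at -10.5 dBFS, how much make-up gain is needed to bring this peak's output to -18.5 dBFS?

3 dB

Without make-up, output = threshold + overshoot/12 = -22.5 + 1 = -21.5 dBFS.
Gap to target: 3 dB.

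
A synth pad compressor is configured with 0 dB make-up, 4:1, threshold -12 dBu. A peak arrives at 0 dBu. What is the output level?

-9 dBu

The input is 12 dB above the -12 dBu threshold.
The 12 dB excess becomes 3 dB after 4:1 reduction.
Output = -12 + 3 = -9 dBu.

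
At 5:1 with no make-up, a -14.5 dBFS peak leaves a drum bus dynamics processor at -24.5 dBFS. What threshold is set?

-27 dBFS

Gain reduction = -14.5 − (-24.5) = 10 dB; output overshoot = GR / (R − 1) = 10 / 4 = 2.5 dB.
Threshold = output − output overshoot = -24.5 − 2.5 = -27 dBFS.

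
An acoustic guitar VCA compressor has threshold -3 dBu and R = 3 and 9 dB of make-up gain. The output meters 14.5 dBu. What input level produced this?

22.5 dBu

Before make-up, the level was 14.5 − 9 = 5.5 dBu.
Post-compression overshoot = 5.5 − (-3) = 8.5 dB.
Undo the ratio: input overshoot = 8.5 × 3 = 25.5 dB, giving input = 22.5 dBu.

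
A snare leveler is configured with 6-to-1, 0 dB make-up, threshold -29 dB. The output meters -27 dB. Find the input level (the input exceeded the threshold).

Post-compression overshoot = -27 − (-29) = 2 dB.
Before 6:1 compression the overshoot was 2 × 6 = 12 dB, so input = -29 + 12 = -17 dB.

-17 dB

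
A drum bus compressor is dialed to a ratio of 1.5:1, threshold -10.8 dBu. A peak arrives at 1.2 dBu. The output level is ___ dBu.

Overshoot: 1.2 − (-10.8) = 12 dB.
1.5:1 compression reduces that to 12/1.5 = 8 dB over.
So the level is -10.8 + 8 = -2.8 dBu.

-2.8 dBu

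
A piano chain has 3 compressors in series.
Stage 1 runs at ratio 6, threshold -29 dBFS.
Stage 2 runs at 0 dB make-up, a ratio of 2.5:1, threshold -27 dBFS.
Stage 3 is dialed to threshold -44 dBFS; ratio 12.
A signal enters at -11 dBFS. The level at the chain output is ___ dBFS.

-42.55 dBFS

Stage 1: -11 dBFS is 18 dB over -29 dBFS; at 6:1 that becomes 3 dB over, giving -26 dBFS.
Stage 2: -26 dBFS is 1 dB over -27 dBFS; at 2.5:1 that becomes 0.4 dB over, giving -26.6 dBFS.
Stage 3: overshoot 17.4 dB → 17.4/12 = 1.45 dB → -42.55 dBFS.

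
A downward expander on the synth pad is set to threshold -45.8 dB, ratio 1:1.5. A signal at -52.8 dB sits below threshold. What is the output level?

The input is 7 dB below the -45.8 dB threshold.
A 1:1.5 expander multiplies undershoot by 1.5: 7 × 1.5 = 10.5 dB below threshold.
Output = -45.8 − 10.5 = -56.3 dB.

-56.3 dB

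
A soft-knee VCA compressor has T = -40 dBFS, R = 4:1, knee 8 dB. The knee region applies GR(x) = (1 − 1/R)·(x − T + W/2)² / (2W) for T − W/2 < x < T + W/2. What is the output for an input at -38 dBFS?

-39.6875 dBFS

x − T + W/2 = -38 − (-40) + 4 = 6.
GR = (1 − 1/4) × 6² / 16 = 0.75 × 36 / 16 = 1.6875 dB.
Output = -38 − 1.6875 = -39.6875 dBFS.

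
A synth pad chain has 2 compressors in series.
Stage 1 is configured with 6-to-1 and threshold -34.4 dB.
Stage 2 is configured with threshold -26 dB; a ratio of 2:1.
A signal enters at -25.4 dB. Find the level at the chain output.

Stage 1: 9 dB above -34.4 dB, reduced 6:1 to 1.5 dB above → -32.9 dB.
Stage 2: below threshold (-32.9 ≤ -26); passes unchanged; output -32.9 dB.

-32.9 dB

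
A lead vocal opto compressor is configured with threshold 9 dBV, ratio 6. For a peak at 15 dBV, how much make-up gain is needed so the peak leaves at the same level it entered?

5 dB

Overshoot 6 dB → 6/6 = 1 dB after compression, so the compressed level is 9 + 1 = 10 dBV.
Make-up = target − compressed = 15 − 10 = 5 dB.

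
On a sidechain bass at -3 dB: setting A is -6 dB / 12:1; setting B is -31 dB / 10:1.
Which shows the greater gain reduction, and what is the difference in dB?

A: GR = 3 − 3/12 = 2.75 dB.
B: GR = 28 − 28/10 = 25.2 dB.
B reduces 22.45 dB more.

B, by 22.45 dB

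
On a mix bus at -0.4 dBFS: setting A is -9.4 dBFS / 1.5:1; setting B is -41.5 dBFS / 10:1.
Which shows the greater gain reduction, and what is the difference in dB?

B, by 33.99 dB

A: 9 dB over, compressed to 6 dB over, so 3 dB of GR.
B: 41.1 dB over, compressed to 4.11 dB over, so 36.99 dB of GR.
B reduces 33.99 dB more.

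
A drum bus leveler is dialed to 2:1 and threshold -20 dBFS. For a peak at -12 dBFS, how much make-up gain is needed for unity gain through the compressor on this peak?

The peak compresses to -20 + 8/2 = -16 dBFS.
To reach -12 dBFS requires -12 − (-16) = 4 dB of make-up.

4 dB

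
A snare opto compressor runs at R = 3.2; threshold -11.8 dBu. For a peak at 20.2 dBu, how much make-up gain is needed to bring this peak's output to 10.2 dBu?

The peak compresses to -11.8 + 32/3.2 = -1.8 dBu.
To reach 10.2 dBu requires 10.2 − (-1.8) = 12 dB of make-up.

12 dB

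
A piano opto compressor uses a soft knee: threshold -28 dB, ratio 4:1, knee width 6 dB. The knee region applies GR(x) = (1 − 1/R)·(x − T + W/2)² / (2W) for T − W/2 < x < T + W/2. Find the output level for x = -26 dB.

-27.5625 dB

x − T + W/2 = -26 − (-28) + 3 = 5.
GR = (1 − 1/4) × 5² / 12 = 0.75 × 25 / 12 = 1.5625 dB.
Output = -26 − 1.5625 = -27.5625 dB.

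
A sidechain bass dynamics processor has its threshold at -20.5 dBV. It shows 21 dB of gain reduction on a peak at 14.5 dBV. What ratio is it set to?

2.5:1

Input overshoot = 14.5 − (-20.5) = 35 dB.
Output overshoot = 35 − 21 = 14 dB.
Ratio = input overshoot / output overshoot = 35 / 14 = 2.5.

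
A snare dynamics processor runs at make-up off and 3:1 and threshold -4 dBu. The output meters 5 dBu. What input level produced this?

The compressed level sits 5 − (-4) = 9 dB over threshold.
Before 3:1 compression the overshoot was 9 × 3 = 27 dB, so input = -4 + 27 = 23 dBu.

23 dBu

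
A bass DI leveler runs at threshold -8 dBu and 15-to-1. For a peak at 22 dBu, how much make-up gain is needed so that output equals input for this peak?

28 dB

Without make-up, output = threshold + overshoot/15 = -8 + 2 = -6 dBu.
Gap to target: 28 dB.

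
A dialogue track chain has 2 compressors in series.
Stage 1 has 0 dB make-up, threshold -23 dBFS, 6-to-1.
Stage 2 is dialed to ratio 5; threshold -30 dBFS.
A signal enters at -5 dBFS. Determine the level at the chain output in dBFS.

Stage 1: overshoot 18 dB → 18/6 = 3 dB → -20 dBFS.
Stage 2: overshoot 10 dB → 10/5 = 2 dB → -28 dBFS.

-28 dBFS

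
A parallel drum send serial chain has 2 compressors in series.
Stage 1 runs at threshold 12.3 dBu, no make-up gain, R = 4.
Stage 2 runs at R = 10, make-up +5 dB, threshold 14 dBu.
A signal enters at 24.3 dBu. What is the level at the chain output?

Stage 1: overshoot 12 dB → 12/4 = 3 dB → 15.3 dBu.
Stage 2: 15.3 dBu is 1.3 dB over 14 dBu; at 10:1 that becomes 0.13 dB over, giving 14.13 dBu; +5 dB make-up → 19.13 dBu.

19.13 dBu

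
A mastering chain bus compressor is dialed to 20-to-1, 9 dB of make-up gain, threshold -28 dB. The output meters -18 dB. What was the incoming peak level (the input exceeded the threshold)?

Remove make-up: -18 − 9 = -27 dB.
That's 1 dB above the -28 dB threshold.
Undo the ratio: input overshoot = 1 × 20 = 20 dB, giving input = -8 dB.

-8 dB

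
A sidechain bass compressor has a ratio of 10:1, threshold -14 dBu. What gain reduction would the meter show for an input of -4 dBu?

Overshoot = -4 − (-14) = 10 dB.
At 10:1, output sits 10/10 = 1 dB above threshold.
So the signal is attenuated by 10 − 1 = 9 dB.

9 dB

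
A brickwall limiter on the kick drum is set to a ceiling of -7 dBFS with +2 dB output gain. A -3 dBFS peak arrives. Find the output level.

The limiter clamps the peak to its -7 dBFS ceiling.
Output gain then adds 2 dB: -7 + 2 = -5 dBFS.

-5 dBFS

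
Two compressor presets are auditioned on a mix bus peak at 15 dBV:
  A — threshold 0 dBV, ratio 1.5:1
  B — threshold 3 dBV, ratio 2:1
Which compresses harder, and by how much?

B, by 1 dB

A: 15 dB over, compressed to 10 dB over, so 5 dB of GR.
B: 12 dB over, compressed to 6 dB over, so 6 dB of GR.
B applies 1 dB more gain reduction.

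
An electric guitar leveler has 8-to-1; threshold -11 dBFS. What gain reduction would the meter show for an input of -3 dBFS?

7 dB

The signal is 8 dB above threshold.
After 8:1 compression the overshoot becomes 8/8 = 1 dB.
GR = overshoot in − overshoot out = 8 − 1 = 7 dB.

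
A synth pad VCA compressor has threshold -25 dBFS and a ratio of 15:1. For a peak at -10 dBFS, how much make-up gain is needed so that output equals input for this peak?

14 dB

Without make-up, output = threshold + overshoot/15 = -25 + 1 = -24 dBFS.
Gap to target: 14 dB.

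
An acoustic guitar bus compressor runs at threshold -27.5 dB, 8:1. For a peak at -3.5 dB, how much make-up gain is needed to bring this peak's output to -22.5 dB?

The peak compresses to -27.5 + 24/8 = -24.5 dB.
To reach -22.5 dB requires -22.5 − (-24.5) = 2 dB of make-up.

2 dB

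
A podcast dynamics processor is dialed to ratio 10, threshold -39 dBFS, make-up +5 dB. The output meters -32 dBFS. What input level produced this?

Remove make-up: -32 − 5 = -37 dBFS.
The compressed level sits -37 − (-39) = 2 dB over threshold.
Input overshoot = R × output overshoot = 20 dB → input = -39 + 20 = -19 dBFS.

-19 dBFS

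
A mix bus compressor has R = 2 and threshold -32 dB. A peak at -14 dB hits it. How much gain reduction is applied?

9 dB

The signal is 18 dB above threshold.
After 2:1 compression the overshoot becomes 18/2 = 9 dB.
Gain reduction = 18 − 9 = 9 dB.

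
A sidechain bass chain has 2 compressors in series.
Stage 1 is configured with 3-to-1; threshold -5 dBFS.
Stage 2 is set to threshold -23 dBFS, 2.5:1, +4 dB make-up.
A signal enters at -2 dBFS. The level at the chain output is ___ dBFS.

Stage 1: 3 dB above -5 dBFS, reduced 3:1 to 1 dB above → -4 dBFS.
Stage 2: 19 dB above -23 dBFS, reduced 2.5:1 to 7.6 dB above → -15.4 dBFS; +4 dB make-up → -11.4 dBFS.

-11.4 dBFS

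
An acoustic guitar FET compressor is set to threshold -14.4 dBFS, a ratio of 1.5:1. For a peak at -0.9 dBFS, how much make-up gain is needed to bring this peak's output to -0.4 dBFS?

5 dB

Without make-up, output = threshold + overshoot/1.5 = -14.4 + 9 = -5.4 dBFS.
Gap to target: 5 dB.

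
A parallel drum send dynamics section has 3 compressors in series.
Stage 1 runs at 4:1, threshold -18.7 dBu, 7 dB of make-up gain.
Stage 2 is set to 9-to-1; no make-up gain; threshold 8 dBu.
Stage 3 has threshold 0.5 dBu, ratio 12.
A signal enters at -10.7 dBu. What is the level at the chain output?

-9.7 dBu

Stage 1: overshoot 8 dB → 8/4 = 2 dB → -16.7 dBu; +7 dB make-up → -9.7 dBu.
Stage 2: -9.7 dBu ≤ 8 dBu, so stage 2 doesn't engage; output -9.7 dBu.
Stage 3: -9.7 dBu ≤ 0.5 dBu, so stage 3 doesn't engage; output -9.7 dBu.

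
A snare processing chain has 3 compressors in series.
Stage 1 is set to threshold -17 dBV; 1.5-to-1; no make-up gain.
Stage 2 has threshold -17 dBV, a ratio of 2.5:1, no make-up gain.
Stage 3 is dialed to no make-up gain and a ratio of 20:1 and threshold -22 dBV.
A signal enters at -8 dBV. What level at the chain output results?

-21.63 dBV

Stage 1: overshoot 9 dB → 9/1.5 = 6 dB → -11 dBV.
Stage 2: -11 dBV is 6 dB over -17 dBV; at 2.5:1 that becomes 2.4 dB over, giving -14.6 dBV.
Stage 3: -14.6 dBV is 7.4 dB over -22 dBV; at 20:1 that becomes 0.37 dB over, giving -21.63 dBV.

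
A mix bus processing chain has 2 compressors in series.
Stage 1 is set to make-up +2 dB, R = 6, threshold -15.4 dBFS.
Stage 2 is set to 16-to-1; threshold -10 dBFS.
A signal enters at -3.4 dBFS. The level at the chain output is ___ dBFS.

-11.4 dBFS

Stage 1: 12 dB above -15.4 dBFS, reduced 6:1 to 2 dB above → -13.4 dBFS; +2 dB make-up → -11.4 dBFS.
Stage 2: below threshold (-11.4 ≤ -10); passes unchanged; output -11.4 dBFS.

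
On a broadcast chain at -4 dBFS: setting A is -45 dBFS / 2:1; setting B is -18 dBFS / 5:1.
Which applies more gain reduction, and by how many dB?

A: overshoot 41 dB → output overshoot 20.5 dB → GR 20.5 dB.
B: overshoot 14 dB → output overshoot 2.8 dB → GR 11.2 dB.
A applies 9.3 dB more gain reduction.

A, by 9.3 dB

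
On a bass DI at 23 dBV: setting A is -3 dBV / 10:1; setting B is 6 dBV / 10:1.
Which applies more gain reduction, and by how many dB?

A: 26 dB over, compressed to 2.6 dB over, so 23.4 dB of GR.
B: 17 dB over, compressed to 1.7 dB over, so 15.3 dB of GR.
A applies 8.1 dB more gain reduction.

A, by 8.1 dB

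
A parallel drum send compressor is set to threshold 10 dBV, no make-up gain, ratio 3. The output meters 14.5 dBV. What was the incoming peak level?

That's 4.5 dB above the 10 dBV threshold.
Undo the ratio: input overshoot = 4.5 × 3 = 13.5 dB, giving input = 23.5 dBV.

23.5 dBV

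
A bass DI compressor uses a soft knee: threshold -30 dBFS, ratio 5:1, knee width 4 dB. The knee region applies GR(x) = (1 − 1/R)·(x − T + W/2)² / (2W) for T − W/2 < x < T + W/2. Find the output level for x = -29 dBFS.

x − T + W/2 = -29 − (-30) + 2 = 3.
GR = (1 − 1/5) × 3² / 8 = 0.8 × 9 / 8 = 0.9 dB.
Output = -29 − 0.9 = -29.9 dBFS.

-29.9 dBFS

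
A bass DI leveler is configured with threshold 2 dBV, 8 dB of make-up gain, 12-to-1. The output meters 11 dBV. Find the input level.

Remove make-up: 11 − 8 = 3 dBV.
The compressed level sits 3 − 2 = 1 dB over threshold.
Before 12:1 compression the overshoot was 1 × 12 = 12 dB, so input = 2 + 12 = 14 dBV.

14 dBV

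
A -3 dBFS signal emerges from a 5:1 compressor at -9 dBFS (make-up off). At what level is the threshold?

-10.5 dBFS

Gain reduction = -3 − (-9) = 6 dB; output overshoot = GR / (R − 1) = 6 / 4 = 1.5 dB.
Threshold = output − output overshoot = -9 − 1.5 = -10.5 dBFS.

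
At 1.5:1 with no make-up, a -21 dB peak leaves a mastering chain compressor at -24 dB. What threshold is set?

Gain reduction = -21 − (-24) = 3 dB; output overshoot = GR / (R − 1) = 3 / 0.5 = 6 dB.
Threshold = output − output overshoot = -24 − 6 = -30 dB.

-30 dB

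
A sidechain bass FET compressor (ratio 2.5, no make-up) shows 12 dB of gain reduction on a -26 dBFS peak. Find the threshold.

-46 dBFS

Let T be the threshold. Output overshoot = (input overshoot)/R, so -38 − T = (-26 − T)/2.5.
2.5·(-38 − T) = -26 − T → 1.5·T = -95 − (-26) = -69.
T = -69/1.5 = -46 dBFS.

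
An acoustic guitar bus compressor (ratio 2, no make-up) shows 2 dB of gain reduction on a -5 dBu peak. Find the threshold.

Let T be the threshold. Output overshoot = (input overshoot)/R, so -7 − T = (-5 − T)/2.
2·(-7 − T) = -5 − T → 1·T = -14 − (-5) = -9.
T = -9/1 = -9 dBu.

-9 dBu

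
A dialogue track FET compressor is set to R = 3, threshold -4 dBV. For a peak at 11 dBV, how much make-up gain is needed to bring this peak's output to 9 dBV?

8 dB

Overshoot 15 dB → 15/3 = 5 dB after compression, so the compressed level is -4 + 5 = 1 dBV.
Make-up = target − compressed = 9 − 1 = 8 dB.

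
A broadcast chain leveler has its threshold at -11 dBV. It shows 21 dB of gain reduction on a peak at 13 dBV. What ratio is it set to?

8:1

Input overshoot = 13 − (-11) = 24 dB.
Output overshoot = 24 − 21 = 3 dB.
Ratio = input overshoot / output overshoot = 24 / 3 = 8.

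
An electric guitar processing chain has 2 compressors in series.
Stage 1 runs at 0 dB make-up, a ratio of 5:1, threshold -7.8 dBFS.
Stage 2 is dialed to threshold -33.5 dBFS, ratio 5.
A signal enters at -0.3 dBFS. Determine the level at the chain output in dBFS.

Stage 1: 7.5 dB above -7.8 dBFS, reduced 5:1 to 1.5 dB above → -6.3 dBFS.
Stage 2: -6.3 dBFS is 27.2 dB over -33.5 dBFS; at 5:1 that becomes 5.44 dB over, giving -28.06 dBFS.

-28.06 dBFS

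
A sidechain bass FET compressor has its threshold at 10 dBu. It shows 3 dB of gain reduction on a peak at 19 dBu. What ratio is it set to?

1.5:1

Input overshoot = 19 − 10 = 9 dB.
Output overshoot = 9 − 3 = 6 dB.
Ratio = input overshoot / output overshoot = 9 / 6 = 1.5.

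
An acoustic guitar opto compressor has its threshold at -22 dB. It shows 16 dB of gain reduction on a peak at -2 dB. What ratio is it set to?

5:1

Input overshoot = -2 − (-22) = 20 dB.
Output overshoot = 20 − 16 = 4 dB.
Ratio = input overshoot / output overshoot = 20 / 4 = 5.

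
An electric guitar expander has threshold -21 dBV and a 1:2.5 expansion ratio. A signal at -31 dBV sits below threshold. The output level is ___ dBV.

Undershoot = (-21) − (-31) = 10 dB.
At 1:2.5, that expands to 25 dB under threshold.
Output = -21 − 25 = -46 dBV.

-46 dBV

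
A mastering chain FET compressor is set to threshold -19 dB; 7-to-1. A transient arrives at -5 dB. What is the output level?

-5 dB sits 14 dB over threshold.
7:1 compression reduces that to 14/7 = 2 dB over.
Output = -19 + 2 = -17 dB.

-17 dB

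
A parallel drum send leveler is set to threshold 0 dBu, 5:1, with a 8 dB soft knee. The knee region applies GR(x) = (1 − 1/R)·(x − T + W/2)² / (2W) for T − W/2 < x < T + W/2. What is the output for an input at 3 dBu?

x − T + W/2 = 3 − 0 + 4 = 7.
GR = (1 − 1/5) × 7² / 16 = 0.8 × 49 / 16 = 2.45 dB.
Output = 3 − 2.45 = 0.55 dBu.

0.55 dBu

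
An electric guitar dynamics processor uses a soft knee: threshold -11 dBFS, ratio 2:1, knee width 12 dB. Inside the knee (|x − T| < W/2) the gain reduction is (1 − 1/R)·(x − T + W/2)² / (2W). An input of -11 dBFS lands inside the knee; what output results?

-11.75 dBFS

x − T + W/2 = -11 − (-11) + 6 = 6.
GR = (1 − 1/2) × 6² / 24 = 0.5 × 36 / 24 = 0.75 dB.
Output = -11 − 0.75 = -11.75 dBFS.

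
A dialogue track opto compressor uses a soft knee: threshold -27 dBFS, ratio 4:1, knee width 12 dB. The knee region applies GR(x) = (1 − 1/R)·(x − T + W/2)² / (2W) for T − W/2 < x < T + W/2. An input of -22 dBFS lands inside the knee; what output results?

x − T + W/2 = -22 − (-27) + 6 = 11.
GR = (1 − 1/4) × 11² / 24 = 0.75 × 121 / 24 = 3.78125 dB.
Output = -22 − 3.78125 = -25.78125 dBFS.

-25.78125 dBFS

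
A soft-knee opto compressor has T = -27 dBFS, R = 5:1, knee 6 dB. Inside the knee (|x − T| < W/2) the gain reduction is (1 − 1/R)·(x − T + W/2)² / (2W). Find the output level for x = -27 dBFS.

-27.6 dBFS

x − T + W/2 = -27 − (-27) + 3 = 3.
GR = (1 − 1/5) × 3² / 12 = 0.8 × 9 / 12 = 0.6 dB.
Output = -27 − 0.6 = -27.6 dBFS.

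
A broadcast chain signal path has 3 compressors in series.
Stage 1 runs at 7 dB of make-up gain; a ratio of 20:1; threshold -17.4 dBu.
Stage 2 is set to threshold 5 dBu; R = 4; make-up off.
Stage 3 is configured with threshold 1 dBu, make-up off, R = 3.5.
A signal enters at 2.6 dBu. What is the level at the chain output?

-9.4 dBu

Stage 1: 20 dB above -17.4 dBu, reduced 20:1 to 1 dB above → -16.4 dBu; +7 dB make-up → -9.4 dBu.
Stage 2: -9.4 dBu is at or below the 5 dBu threshold — no compression; output -9.4 dBu.
Stage 3: below threshold (-9.4 ≤ 1); passes unchanged; output -9.4 dBu.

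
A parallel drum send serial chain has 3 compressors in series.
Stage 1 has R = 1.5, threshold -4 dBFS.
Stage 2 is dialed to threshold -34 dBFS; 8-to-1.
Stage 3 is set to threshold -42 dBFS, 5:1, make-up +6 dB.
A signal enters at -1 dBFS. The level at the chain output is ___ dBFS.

-33.6 dBFS

Stage 1: 3 dB above -4 dBFS, reduced 1.5:1 to 2 dB above → -2 dBFS.
Stage 2: overshoot 32 dB → 32/8 = 4 dB → -30 dBFS.
Stage 3: overshoot 12 dB → 12/5 = 2.4 dB → -39.6 dBFS; +6 dB make-up → -33.6 dBFS.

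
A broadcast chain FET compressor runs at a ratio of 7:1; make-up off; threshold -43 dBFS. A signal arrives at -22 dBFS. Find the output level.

-22 dBFS sits 21 dB over threshold.
The 21 dB excess becomes 3 dB after 7:1 reduction.
That puts the output at -40 dBFS.

-40 dBFS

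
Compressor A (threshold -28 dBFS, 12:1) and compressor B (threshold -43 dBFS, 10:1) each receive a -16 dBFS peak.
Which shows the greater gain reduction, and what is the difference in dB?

A: 12 dB over, compressed to 1 dB over, so 11 dB of GR.
B: 27 dB over, compressed to 2.7 dB over, so 24.3 dB of GR.
B applies 13.3 dB more gain reduction.

B, by 13.3 dB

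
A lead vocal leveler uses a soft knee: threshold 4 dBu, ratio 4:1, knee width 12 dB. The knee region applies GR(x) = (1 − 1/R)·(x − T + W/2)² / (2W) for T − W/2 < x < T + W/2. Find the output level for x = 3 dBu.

x − T + W/2 = 3 − 4 + 6 = 5.
GR = (1 − 1/4) × 5² / 24 = 0.75 × 25 / 24 = 0.78125 dB.
Output = 3 − 0.78125 = 2.21875 dBu.

2.21875 dBu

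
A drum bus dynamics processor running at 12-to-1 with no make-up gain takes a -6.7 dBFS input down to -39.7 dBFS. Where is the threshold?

Gain reduction = -6.7 − (-39.7) = 33 dB; output overshoot = GR / (R − 1) = 33 / 11 = 3 dB.
Threshold = output − output overshoot = -39.7 − 3 = -42.7 dBFS.

-42.7 dBFS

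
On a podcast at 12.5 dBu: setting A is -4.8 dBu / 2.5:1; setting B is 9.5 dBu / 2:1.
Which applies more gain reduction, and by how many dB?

A, by 8.88 dB

A: GR = 17.3 − 17.3/2.5 = 10.38 dB.
B: GR = 3 − 3/2 = 1.5 dB.
Difference: 8.88 dB in favour of A.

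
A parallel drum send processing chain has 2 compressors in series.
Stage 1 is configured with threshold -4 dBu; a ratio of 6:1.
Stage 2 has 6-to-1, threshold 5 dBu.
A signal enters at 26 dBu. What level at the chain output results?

1 dBu

Stage 1: overshoot 30 dB → 30/6 = 5 dB → 1 dBu.
Stage 2: 1 dBu is at or below the 5 dBu threshold — no compression; output 1 dBu.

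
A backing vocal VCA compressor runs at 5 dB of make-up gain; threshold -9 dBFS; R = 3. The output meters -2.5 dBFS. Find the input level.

Before make-up, the level was -2.5 − 5 = -7.5 dBFS.
The compressed level sits -7.5 − (-9) = 1.5 dB over threshold.
Input overshoot = R × output overshoot = 4.5 dB → input = -9 + 4.5 = -4.5 dBFS.

-4.5 dBFS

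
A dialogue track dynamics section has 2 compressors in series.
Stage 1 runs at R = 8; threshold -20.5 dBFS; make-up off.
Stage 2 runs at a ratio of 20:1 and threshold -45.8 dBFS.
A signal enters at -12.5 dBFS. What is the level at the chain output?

-44.485 dBFS

Stage 1: overshoot 8 dB → 8/8 = 1 dB → -19.5 dBFS.
Stage 2: overshoot 26.3 dB → 26.3/20 = 1.315 dB → -44.485 dBFS.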